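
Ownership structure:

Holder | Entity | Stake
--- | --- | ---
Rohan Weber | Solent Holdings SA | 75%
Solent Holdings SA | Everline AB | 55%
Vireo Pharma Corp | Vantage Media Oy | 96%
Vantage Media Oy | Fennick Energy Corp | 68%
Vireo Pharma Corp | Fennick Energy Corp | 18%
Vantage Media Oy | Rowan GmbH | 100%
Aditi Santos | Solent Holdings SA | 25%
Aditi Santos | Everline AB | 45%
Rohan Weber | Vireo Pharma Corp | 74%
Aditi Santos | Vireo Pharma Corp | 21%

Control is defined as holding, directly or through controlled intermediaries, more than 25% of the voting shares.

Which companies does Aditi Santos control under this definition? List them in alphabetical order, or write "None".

Aditi holds 45% of Everline, so Aditi controls Everline.
No other company's threshold is met.

Everline AB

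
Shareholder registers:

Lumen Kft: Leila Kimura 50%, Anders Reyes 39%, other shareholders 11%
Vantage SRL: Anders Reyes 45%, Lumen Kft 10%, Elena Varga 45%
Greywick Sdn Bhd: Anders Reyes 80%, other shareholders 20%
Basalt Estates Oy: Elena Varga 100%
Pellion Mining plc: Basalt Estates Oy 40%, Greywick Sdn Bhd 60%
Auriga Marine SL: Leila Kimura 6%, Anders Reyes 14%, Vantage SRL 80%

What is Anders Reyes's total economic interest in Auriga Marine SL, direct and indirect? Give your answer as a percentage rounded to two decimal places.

Anders reaches Auriga along 3 paths.
Direct stake: 14% = 14%.
Via Vantage: 45% × 80% = 36%.
Via Lumen → Vantage: 39% × 10% × 80% = 3.12%.
Total: 14% + 36% + 3.12% = 53.12%.

53.12%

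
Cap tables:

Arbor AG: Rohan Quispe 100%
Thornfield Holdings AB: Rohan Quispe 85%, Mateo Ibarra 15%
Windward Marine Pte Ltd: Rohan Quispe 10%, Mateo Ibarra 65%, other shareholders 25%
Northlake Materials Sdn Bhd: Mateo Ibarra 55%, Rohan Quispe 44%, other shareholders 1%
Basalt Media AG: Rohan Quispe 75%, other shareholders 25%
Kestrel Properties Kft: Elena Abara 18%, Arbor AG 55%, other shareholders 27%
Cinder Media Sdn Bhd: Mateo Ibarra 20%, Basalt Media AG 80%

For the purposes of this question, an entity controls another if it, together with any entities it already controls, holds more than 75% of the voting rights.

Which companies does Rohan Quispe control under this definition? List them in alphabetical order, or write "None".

Rohan holds 100% of Arbor, so Rohan controls Arbor.
Rohan holds 85% of Thornfield, so Rohan controls Thornfield.
No other company's threshold is met.

Arbor AG, Thornfield Holdings AB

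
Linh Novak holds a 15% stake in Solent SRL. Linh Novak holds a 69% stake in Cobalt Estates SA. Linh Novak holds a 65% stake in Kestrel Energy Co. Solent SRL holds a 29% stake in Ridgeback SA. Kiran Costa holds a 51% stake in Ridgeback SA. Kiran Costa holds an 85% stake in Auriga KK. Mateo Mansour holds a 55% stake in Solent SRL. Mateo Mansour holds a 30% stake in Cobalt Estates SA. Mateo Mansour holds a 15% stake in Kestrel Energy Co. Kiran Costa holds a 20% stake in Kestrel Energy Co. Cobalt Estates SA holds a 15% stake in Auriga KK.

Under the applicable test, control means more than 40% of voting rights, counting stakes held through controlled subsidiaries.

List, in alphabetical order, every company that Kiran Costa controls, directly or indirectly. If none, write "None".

Kiran holds 85% of Auriga, so Kiran controls Auriga.
Kiran holds 51% of Ridgeback, so Kiran controls Ridgeback.
No other company's threshold is met.

Auriga KK, Ridgeback SA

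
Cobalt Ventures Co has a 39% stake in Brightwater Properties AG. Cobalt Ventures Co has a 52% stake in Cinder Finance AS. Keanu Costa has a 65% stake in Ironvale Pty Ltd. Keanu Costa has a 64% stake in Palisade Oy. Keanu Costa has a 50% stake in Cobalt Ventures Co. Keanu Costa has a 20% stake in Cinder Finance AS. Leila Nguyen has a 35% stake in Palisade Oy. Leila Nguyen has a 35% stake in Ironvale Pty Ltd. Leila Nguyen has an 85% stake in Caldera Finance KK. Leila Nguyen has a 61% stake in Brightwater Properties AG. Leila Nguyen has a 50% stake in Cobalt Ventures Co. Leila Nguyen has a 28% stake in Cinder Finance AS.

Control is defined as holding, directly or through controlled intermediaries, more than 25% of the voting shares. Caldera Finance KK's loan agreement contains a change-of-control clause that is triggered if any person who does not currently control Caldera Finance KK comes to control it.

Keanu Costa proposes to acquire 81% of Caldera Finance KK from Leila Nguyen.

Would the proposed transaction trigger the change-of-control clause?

Yes

The purchase adds only to Keanu's holdings (Leila's stake shrinks), so Keanu is the only person who could newly come to control Caldera.
Keanu holds 64% of Palisade, so Keanu controls Palisade.
Keanu holds 65% of Ironvale, so Keanu controls Ironvale.
Keanu holds 50% of Cobalt, so Keanu controls Cobalt.
Cobalt holds 39% of Brightwater, so Keanu controls Brightwater.
Cobalt and Keanu together hold 52% + 20% = 72% of Cinder, so Keanu controls Cinder.
Neither Keanu nor any entity Keanu controls holds any voting interest in Caldera.
So before the transaction, Keanu does not control Caldera.
After the purchase, Keanu holds 81% of Caldera directly, and Leila's stake falls to 4%.
Keanu holds 81% of Caldera, so Keanu controls Caldera.
Keanu did not control Caldera before and does after, so the clause is triggered.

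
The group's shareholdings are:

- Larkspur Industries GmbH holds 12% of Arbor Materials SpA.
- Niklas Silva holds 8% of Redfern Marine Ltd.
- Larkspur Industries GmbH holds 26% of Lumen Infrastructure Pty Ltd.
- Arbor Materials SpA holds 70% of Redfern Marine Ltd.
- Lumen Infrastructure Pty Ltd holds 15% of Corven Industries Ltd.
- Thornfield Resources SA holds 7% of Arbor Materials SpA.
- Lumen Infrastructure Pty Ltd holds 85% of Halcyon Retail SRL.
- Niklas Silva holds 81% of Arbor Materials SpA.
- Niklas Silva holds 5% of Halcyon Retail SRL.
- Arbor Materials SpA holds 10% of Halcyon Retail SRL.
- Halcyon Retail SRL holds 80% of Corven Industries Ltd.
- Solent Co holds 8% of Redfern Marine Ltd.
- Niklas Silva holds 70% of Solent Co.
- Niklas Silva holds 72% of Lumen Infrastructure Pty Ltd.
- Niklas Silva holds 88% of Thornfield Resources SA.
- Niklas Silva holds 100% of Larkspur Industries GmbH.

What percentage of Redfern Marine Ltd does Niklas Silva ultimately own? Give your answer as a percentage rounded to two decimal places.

83.01%

Niklas reaches Redfern along 5 paths.
Via Solent: 70% × 8% = 5.6%.
Direct stake: 8% = 8%.
Via Larkspur → Arbor: 100% × 12% × 70% = 8.4%.
Via Arbor: 81% × 70% = 56.7%.
Via Thornfield → Arbor: 88% × 7% × 70% = 4.312%.
Total: 5.6% + 8% + 8.4% + 56.7% + 4.312% = 83.012%.
Rounded: 83.01%.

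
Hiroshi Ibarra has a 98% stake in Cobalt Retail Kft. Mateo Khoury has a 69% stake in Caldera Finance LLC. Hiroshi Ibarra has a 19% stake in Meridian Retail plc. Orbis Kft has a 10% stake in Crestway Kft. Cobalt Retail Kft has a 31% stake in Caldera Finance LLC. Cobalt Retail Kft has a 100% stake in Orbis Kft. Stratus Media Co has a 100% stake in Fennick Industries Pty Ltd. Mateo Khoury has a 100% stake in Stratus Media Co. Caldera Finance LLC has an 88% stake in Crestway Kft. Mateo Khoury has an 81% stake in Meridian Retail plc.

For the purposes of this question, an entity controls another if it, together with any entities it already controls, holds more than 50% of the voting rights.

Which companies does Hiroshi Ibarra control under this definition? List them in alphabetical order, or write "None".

Hiroshi holds 98% of Cobalt, so Hiroshi controls Cobalt.
Cobalt holds 100% of Orbis, so Hiroshi controls Orbis.
No other company's threshold is met.

Cobalt Retail Kft, Orbis Kft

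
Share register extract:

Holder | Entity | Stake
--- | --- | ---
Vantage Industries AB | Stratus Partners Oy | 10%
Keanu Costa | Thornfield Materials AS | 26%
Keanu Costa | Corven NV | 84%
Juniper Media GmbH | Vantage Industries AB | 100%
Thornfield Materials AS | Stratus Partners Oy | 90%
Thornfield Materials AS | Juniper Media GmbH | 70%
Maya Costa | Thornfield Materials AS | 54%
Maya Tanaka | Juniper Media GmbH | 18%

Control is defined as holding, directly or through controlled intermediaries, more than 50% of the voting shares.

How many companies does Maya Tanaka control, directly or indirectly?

0

Maya Tanaka's largest direct stake is 18% in Juniper, which does not meet the threshold.
Maya Tanaka controls 0 companies.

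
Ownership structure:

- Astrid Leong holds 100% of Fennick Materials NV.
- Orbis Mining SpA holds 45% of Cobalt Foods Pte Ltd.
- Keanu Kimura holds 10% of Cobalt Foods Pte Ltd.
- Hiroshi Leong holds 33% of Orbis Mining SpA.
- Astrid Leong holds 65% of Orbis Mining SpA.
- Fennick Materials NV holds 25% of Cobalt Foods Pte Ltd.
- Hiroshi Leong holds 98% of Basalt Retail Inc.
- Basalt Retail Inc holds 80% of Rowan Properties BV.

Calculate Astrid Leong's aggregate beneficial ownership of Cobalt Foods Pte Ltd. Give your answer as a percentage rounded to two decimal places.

54.25%

Astrid reaches Cobalt along 2 paths.
Via Orbis: 65% × 45% = 29.25%.
Via Fennick: 100% × 25% = 25%.
Total: 29.25% + 25% = 54.25%.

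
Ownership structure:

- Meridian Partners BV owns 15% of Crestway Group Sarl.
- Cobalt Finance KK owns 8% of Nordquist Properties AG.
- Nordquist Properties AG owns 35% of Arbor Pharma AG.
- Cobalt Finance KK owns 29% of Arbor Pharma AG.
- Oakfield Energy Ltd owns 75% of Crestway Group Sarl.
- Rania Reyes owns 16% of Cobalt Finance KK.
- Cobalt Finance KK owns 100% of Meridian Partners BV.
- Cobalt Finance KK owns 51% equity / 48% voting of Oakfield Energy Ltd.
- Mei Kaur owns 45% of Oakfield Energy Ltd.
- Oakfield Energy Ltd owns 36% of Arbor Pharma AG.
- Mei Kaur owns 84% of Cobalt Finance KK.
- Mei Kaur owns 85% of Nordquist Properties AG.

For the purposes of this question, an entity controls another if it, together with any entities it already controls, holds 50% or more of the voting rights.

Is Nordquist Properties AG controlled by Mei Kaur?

Mei holds 84% of Cobalt, so Mei controls Cobalt.
Cobalt and Mei together hold 8% + 85% = 93% of Nordquist, so Mei controls Nordquist.

Yes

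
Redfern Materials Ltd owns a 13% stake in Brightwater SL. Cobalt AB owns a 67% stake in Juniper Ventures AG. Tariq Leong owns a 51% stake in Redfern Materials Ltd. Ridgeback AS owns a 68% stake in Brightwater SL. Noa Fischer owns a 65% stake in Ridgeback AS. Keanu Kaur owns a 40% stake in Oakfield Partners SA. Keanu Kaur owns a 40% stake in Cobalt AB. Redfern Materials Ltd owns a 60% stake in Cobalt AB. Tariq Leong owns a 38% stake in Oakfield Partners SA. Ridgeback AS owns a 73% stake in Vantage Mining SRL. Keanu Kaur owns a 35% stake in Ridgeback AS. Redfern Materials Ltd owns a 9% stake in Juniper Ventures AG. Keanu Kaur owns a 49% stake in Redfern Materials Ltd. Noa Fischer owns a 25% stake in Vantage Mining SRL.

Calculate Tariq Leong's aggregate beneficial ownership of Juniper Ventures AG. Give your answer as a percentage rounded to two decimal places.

25.09%

Tariq reaches Juniper along 2 paths.
Via Redfern: 51% × 9% = 4.59%.
Via Redfern → Cobalt: 51% × 60% × 67% = 20.502%.
Total: 4.59% + 20.502% = 25.092%.
Rounded: 25.09%.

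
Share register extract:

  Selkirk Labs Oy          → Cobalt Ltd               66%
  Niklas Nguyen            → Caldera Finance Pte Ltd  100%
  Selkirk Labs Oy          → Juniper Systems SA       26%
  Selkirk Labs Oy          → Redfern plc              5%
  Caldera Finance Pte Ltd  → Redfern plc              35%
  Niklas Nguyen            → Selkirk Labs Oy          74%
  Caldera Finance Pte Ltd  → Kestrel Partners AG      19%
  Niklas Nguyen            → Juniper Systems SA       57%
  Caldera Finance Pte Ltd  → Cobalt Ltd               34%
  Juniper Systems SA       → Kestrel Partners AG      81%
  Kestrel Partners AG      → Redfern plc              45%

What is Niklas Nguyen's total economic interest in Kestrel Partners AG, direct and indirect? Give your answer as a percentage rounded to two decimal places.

80.75%

Niklas reaches Kestrel along 3 paths.
Via Caldera: 100% × 19% = 19%.
Via Juniper: 57% × 81% = 46.17%.
Via Selkirk → Juniper: 74% × 26% × 81% = 15.5844%.
Total: 19% + 46.17% + 15.5844% = 80.7544%.
Rounded: 80.75%.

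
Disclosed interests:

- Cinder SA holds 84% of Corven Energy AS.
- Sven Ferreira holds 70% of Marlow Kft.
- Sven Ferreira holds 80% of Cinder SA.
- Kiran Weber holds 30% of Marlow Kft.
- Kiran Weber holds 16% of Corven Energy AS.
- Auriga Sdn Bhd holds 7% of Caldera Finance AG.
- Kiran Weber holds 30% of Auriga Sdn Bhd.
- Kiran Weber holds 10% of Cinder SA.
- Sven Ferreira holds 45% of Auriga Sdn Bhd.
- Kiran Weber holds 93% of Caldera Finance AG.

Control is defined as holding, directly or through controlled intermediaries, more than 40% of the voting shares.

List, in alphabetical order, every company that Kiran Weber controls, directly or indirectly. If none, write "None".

Kiran holds 93% of Caldera, so Kiran controls Caldera.
No other company's threshold is met.

Caldera Finance AG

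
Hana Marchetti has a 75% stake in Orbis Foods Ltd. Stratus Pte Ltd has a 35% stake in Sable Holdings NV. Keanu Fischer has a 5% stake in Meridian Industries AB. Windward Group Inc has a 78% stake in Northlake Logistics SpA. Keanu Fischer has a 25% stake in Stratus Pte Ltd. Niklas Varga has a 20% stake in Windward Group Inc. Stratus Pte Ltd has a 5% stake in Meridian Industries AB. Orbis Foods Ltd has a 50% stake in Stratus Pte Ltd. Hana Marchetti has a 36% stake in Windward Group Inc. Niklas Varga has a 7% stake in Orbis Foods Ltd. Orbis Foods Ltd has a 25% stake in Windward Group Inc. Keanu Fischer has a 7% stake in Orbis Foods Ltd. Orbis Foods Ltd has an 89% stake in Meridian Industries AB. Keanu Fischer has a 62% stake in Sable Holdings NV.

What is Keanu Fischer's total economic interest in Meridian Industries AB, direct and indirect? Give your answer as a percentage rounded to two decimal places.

12.66%

Keanu reaches Meridian along 4 paths.
Via Orbis: 7% × 89% = 6.23%.
Direct stake: 5% = 5%.
Via Stratus: 25% × 5% = 1.25%.
Via Orbis → Stratus: 7% × 50% × 5% = 0.175%.
Total: 6.23% + 5% + 1.25% + 0.175% = 12.655%.
Rounded: 12.66%.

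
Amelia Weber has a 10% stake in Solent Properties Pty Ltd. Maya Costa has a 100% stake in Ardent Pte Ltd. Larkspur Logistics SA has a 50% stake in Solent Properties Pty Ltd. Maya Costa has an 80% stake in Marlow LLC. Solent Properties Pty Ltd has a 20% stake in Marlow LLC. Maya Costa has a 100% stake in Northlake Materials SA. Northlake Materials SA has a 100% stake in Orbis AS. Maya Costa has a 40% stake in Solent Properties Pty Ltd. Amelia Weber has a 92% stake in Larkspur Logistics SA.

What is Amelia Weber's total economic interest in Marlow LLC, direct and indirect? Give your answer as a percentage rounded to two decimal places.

11.20%

Amelia reaches Marlow along 2 paths.
Via Larkspur → Solent: 92% × 50% × 20% = 9.2%.
Via Solent: 10% × 20% = 2%.
Total: 9.2% + 2% = 11.2%.
Rounded: 11.20%.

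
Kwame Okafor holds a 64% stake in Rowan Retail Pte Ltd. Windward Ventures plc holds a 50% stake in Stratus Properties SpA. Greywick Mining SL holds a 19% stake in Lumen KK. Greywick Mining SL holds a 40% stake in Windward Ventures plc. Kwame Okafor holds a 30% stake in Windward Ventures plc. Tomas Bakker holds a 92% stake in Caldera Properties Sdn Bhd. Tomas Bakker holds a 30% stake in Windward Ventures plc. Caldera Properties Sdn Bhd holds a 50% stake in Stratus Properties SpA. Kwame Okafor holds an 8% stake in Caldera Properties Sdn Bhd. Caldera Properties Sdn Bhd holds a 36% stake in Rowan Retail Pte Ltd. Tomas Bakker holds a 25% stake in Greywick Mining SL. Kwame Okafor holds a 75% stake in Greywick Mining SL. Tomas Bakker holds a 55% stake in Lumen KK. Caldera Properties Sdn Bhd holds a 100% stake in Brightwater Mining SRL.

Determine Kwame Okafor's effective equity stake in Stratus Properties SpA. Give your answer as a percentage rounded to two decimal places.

Kwame reaches Stratus along 3 paths.
Via Greywick → Windward: 75% × 40% × 50% = 15%.
Via Windward: 30% × 50% = 15%.
Via Caldera: 8% × 50% = 4%.
Total: 15% + 15% + 4% = 34%.
Rounded: 34.00%.

34.00%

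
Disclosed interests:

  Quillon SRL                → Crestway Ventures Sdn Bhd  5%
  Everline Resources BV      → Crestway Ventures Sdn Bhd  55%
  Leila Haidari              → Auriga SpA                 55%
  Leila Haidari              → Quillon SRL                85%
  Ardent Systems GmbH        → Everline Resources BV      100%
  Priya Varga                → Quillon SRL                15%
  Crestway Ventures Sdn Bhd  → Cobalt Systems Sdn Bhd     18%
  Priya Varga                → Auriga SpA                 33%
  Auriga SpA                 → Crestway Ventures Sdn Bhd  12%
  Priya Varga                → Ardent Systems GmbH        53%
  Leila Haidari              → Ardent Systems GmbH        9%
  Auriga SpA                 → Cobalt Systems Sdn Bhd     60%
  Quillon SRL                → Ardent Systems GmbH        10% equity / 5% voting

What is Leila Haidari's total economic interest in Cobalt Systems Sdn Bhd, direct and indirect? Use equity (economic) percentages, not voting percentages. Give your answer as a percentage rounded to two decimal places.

Leila reaches Cobalt along 5 paths.
Via Auriga → Crestway: 55% × 12% × 18% = 1.188%.
Via Quillon → Ardent → Everline → Crestway: 85% × 10% × 100% × 55% × 18% = 0.8415%.
Via Ardent → Everline → Crestway: 9% × 100% × 55% × 18% = 0.891%.
Via Quillon → Crestway: 85% × 5% × 18% = 0.765%.
Via Auriga: 55% × 60% = 33%.
Total: 1.188% + 0.8415% + 0.891% + 0.765% + 33% = 36.6855%.
Rounded: 36.69%.

36.69%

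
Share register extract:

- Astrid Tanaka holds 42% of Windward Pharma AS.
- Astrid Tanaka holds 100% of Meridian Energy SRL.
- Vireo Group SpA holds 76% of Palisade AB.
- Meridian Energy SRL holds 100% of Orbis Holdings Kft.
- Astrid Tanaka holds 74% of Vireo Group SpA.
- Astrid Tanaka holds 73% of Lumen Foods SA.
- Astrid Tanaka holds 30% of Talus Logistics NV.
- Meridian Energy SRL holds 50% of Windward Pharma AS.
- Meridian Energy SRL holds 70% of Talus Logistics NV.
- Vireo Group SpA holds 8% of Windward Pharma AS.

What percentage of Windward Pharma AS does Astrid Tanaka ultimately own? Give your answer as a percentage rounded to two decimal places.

Astrid reaches Windward along 3 paths.
Direct stake: 42% = 42%.
Via Vireo: 74% × 8% = 5.92%.
Via Meridian: 100% × 50% = 50%.
Total: 42% + 5.92% + 50% = 97.92%.

97.92%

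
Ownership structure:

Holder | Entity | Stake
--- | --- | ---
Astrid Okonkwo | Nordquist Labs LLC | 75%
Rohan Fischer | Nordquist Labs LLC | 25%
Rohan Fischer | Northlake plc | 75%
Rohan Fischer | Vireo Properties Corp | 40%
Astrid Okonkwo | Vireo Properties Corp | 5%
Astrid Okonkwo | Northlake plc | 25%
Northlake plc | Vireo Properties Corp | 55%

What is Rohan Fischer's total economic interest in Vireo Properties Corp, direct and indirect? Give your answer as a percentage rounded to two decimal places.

81.25%

Rohan reaches Vireo along 2 paths.
Direct stake: 40% = 40%.
Via Northlake: 75% × 55% = 41.25%.
Total: 40% + 41.25% = 81.25%.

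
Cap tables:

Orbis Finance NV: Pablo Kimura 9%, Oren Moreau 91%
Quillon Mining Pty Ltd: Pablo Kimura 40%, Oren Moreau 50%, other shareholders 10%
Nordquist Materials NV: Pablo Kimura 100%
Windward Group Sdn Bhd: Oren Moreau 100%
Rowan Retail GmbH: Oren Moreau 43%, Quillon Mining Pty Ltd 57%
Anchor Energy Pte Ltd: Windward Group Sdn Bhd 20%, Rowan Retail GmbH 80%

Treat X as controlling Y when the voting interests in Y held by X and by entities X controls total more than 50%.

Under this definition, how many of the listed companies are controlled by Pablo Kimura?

Pablo holds 100% of Nordquist, so Pablo controls Nordquist.
No other company's threshold is met.
Pablo controls 1 company.

1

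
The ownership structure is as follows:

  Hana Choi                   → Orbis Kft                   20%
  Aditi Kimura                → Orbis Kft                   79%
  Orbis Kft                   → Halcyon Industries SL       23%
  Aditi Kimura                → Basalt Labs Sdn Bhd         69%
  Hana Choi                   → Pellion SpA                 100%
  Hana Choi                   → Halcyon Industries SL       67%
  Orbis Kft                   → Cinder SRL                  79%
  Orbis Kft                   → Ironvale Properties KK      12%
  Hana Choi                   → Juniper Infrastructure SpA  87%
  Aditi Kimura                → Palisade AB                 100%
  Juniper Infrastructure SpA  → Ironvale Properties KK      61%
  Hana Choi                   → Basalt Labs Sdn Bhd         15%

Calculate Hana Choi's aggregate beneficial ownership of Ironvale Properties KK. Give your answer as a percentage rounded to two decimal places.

Hana reaches Ironvale along 2 paths.
Via Orbis: 20% × 12% = 2.4%.
Via Juniper: 87% × 61% = 53.07%.
Total: 2.4% + 53.07% = 55.47%.

55.47%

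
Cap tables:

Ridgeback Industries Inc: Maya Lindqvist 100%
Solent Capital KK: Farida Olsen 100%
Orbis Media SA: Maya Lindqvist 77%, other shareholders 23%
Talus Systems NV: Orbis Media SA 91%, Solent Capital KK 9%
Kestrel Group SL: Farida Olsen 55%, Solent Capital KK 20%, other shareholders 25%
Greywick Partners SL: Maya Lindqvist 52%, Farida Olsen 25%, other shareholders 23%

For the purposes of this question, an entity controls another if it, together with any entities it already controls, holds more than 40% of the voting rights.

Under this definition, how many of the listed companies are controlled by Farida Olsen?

2

Farida holds 100% of Solent, so Farida controls Solent.
Farida and Solent together hold 55% + 20% = 75% of Kestrel, so Farida controls Kestrel.
No other company's threshold is met.
Farida controls 2 companies.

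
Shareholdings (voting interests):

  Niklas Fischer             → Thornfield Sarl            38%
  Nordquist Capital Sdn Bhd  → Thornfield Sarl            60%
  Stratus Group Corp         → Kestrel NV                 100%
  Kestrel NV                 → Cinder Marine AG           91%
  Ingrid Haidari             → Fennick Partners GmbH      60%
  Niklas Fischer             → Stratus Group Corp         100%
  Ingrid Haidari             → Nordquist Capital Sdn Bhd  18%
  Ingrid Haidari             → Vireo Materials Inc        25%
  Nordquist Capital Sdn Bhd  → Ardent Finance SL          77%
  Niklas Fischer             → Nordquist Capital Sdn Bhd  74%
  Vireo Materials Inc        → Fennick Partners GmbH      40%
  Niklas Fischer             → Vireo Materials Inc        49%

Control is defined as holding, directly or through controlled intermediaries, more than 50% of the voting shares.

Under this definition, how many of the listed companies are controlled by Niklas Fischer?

6

Niklas holds 74% of Nordquist, so Niklas controls Nordquist.
Niklas holds 100% of Stratus, so Niklas controls Stratus.
Stratus holds 100% of Kestrel, so Niklas controls Kestrel.
Kestrel holds 91% of Cinder, so Niklas controls Cinder.
Nordquist holds 77% of Ardent, so Niklas controls Ardent.
Niklas and Nordquist together hold 38% + 60% = 98% of Thornfield, so Niklas controls Thornfield.
No other company's threshold is met.
Niklas controls 6 companies.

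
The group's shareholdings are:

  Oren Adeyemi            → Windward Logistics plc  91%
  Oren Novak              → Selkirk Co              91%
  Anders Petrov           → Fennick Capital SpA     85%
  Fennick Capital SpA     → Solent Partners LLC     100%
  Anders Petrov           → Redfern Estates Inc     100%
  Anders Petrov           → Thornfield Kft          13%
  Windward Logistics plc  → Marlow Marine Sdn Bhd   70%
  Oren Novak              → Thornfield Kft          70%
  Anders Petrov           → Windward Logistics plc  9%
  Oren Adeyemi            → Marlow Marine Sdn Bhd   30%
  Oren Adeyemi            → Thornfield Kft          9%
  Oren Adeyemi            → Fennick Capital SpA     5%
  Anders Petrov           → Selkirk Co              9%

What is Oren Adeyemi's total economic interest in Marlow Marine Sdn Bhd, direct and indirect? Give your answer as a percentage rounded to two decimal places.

Oren Adeyemi reaches Marlow along 2 paths.
Via Windward: 91% × 70% = 63.7%.
Direct stake: 30% = 30%.
Total: 63.7% + 30% = 93.7%.
Rounded: 93.70%.

93.70%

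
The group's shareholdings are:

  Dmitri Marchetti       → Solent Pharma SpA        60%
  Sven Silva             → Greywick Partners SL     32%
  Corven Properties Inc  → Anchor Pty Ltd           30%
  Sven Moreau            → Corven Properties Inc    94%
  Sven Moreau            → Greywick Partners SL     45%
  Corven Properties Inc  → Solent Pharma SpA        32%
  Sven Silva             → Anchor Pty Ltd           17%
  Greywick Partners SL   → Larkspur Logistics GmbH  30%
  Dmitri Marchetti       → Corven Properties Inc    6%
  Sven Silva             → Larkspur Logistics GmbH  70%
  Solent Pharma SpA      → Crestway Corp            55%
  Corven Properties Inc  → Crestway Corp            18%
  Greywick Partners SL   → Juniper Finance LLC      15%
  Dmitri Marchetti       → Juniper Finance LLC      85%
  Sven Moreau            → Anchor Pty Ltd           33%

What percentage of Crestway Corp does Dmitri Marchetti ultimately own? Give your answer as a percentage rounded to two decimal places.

35.14%

Dmitri reaches Crestway along 3 paths.
Via Corven: 6% × 18% = 1.08%.
Via Corven → Solent: 6% × 32% × 55% = 1.056%.
Via Solent: 60% × 55% = 33%.
Total: 1.08% + 1.056% + 33% = 35.136%.
Rounded: 35.14%.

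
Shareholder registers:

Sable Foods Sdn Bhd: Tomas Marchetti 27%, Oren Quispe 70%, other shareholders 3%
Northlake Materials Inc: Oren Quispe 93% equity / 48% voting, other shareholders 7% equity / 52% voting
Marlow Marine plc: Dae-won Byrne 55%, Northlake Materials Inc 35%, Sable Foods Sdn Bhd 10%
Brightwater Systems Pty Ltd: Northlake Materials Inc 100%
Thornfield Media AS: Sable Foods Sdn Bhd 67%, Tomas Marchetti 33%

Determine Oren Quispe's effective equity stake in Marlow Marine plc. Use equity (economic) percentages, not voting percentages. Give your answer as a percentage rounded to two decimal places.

Oren reaches Marlow along 2 paths.
Via Northlake: 93% × 35% = 32.55%.
Via Sable: 70% × 10% = 7%.
Total: 32.55% + 7% = 39.55%.

39.55%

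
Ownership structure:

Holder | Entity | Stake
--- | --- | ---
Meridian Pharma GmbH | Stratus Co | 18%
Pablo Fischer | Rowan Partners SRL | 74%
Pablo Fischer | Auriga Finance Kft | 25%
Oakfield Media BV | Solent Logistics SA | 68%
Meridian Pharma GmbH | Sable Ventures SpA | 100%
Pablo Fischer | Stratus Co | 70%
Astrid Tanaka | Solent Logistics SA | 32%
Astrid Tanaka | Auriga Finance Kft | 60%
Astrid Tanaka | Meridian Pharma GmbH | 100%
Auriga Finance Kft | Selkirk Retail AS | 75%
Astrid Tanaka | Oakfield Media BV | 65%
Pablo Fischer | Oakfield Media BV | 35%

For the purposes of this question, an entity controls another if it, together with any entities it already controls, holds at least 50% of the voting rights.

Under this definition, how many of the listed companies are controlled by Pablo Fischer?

Pablo holds 74% of Rowan, so Pablo controls Rowan.
Pablo holds 70% of Stratus, so Pablo controls Stratus.
No other company's threshold is met.
Pablo controls 2 companies.

2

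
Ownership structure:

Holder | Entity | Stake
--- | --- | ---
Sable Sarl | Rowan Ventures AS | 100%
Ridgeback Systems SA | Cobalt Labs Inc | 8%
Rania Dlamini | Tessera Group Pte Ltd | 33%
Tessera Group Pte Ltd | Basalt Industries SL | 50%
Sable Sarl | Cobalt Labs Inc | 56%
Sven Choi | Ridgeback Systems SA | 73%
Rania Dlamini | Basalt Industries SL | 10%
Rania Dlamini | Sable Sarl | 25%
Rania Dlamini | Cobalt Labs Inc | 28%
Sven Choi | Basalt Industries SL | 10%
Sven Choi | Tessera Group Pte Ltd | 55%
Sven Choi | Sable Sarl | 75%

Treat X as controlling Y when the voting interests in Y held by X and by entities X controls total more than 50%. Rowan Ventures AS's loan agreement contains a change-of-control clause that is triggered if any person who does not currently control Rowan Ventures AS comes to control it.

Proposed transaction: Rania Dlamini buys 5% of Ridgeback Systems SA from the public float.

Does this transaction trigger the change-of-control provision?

No

The purchase changes only Rania's holdings, so Rania is the only person who could newly come to control Rowan.
Rania's largest direct stake is 33% in Tessera, which does not meet the threshold, so Rania controls no company.
Neither Rania nor any entity Rania controls holds any voting interest in Rowan.
So before the transaction, Rania does not control Rowan.
After the purchase, Rania holds 5% of Ridgeback directly.
Rania's side now holds 5% of Ridgeback, not > 50%, so Rania still does not control Ridgeback.
After the transaction, neither Rania nor any entity Rania controls holds a voting interest in Rowan, so Rania still does not control it.
No new person acquires control, so the clause is not triggered.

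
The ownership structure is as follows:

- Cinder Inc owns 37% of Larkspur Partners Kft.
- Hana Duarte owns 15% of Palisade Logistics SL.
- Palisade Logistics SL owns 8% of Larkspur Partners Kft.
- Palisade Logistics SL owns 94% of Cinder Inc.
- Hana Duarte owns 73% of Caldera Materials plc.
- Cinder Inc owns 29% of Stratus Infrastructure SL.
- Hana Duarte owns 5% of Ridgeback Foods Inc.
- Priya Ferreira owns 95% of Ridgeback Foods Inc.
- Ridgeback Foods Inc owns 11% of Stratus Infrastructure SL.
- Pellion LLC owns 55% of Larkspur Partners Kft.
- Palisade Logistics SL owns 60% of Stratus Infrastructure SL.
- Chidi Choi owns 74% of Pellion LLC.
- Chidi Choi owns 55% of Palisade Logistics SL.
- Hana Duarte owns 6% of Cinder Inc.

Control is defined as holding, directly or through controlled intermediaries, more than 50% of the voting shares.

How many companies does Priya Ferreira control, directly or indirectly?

1

Priya holds 95% of Ridgeback, so Priya controls Ridgeback.
No other company's threshold is met.
Priya controls 1 company.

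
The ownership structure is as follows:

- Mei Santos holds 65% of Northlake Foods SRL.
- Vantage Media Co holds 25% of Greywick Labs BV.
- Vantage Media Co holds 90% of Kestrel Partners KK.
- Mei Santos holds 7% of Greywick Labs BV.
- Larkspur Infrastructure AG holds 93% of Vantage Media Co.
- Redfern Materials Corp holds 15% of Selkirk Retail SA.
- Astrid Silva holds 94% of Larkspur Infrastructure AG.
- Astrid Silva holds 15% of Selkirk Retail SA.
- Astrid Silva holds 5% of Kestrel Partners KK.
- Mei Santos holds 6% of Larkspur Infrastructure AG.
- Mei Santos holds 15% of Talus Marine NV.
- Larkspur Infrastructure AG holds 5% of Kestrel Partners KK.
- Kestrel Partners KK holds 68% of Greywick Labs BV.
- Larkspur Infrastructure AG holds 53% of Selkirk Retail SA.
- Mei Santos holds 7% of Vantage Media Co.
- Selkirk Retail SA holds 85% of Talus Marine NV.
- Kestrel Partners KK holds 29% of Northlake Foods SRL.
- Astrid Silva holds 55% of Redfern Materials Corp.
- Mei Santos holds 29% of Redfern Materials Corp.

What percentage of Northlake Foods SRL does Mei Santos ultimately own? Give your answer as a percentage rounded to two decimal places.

Mei reaches Northlake along 4 paths.
Direct stake: 65% = 65%.
Via Larkspur → Vantage → Kestrel: 6% × 93% × 90% × 29% = 1.45638%.
Via Vantage → Kestrel: 7% × 90% × 29% = 1.827%.
Via Larkspur → Kestrel: 6% × 5% × 29% = 0.087%.
Total: 65% + 1.45638% + 1.827% + 0.087% = 68.37038%.
Rounded: 68.37%.

68.37%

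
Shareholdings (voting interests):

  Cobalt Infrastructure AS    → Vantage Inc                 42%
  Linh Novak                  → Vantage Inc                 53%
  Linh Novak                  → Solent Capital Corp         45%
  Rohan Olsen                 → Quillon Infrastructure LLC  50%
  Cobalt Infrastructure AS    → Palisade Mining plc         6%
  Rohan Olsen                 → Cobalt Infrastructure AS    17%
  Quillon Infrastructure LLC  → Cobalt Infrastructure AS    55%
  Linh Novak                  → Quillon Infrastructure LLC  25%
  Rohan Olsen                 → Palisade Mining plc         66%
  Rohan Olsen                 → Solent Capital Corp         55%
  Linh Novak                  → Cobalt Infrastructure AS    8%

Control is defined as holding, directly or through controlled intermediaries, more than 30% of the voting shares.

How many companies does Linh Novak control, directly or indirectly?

Linh holds 53% of Vantage, so Linh controls Vantage.
Linh holds 45% of Solent, so Linh controls Solent.
No other company's threshold is met.
Linh controls 2 companies.

2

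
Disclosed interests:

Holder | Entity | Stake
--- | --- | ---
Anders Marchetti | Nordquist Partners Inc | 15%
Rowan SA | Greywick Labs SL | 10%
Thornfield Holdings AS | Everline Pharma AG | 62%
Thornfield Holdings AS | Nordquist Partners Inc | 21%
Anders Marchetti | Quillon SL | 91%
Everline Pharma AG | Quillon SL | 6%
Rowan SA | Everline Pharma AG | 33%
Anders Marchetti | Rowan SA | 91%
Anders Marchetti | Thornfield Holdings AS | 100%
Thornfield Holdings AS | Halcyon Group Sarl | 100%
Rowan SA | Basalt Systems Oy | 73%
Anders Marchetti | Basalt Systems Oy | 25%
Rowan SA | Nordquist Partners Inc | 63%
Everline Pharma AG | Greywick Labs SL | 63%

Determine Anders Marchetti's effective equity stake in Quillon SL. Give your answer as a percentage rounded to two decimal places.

96.52%

Anders reaches Quillon along 3 paths.
Direct stake: 91% = 91%.
Via Thornfield → Everline: 100% × 62% × 6% = 3.72%.
Via Rowan → Everline: 91% × 33% × 6% = 1.8018%.
Total: 91% + 3.72% + 1.8018% = 96.5218%.
Rounded: 96.52%.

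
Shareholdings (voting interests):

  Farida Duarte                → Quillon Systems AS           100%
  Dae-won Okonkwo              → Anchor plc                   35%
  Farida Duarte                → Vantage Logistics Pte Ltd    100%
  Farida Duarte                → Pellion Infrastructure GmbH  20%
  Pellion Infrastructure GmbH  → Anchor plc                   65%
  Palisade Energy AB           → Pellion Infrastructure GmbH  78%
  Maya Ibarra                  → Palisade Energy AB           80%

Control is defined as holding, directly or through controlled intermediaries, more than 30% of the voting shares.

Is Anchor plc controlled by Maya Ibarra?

Yes

Maya holds 80% of Palisade, so Maya controls Palisade.
Palisade holds 78% of Pellion, so Maya controls Pellion.
Pellion holds 65% of Anchor, so Maya controls Anchor.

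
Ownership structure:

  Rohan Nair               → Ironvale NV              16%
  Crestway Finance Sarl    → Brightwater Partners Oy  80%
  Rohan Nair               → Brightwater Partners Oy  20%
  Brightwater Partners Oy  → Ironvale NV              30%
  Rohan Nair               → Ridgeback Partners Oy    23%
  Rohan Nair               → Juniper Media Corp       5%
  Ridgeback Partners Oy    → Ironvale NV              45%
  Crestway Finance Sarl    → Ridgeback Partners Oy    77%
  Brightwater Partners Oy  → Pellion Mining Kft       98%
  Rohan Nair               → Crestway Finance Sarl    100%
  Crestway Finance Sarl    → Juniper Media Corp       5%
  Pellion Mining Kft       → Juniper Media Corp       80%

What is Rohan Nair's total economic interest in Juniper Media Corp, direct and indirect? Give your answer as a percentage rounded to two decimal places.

Rohan reaches Juniper along 4 paths.
Direct stake: 5% = 5%.
Via Crestway: 100% × 5% = 5%.
Via Brightwater → Pellion: 20% × 98% × 80% = 15.68%.
Via Crestway → Brightwater → Pellion: 100% × 80% × 98% × 80% = 62.72%.
Total: 5% + 5% + 15.68% + 62.72% = 88.4%.
Rounded: 88.40%.

88.40%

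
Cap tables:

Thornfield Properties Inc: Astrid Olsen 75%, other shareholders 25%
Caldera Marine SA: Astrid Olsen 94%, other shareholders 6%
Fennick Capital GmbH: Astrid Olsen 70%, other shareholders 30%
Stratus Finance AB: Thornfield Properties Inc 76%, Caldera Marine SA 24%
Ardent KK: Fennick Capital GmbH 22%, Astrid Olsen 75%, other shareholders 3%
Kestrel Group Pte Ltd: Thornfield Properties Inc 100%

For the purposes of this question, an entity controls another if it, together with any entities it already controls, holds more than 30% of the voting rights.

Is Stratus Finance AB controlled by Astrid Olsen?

Yes

Astrid holds 94% of Caldera, so Astrid controls Caldera.
Astrid holds 75% of Thornfield, so Astrid controls Thornfield.
Thornfield and Caldera together hold 76% + 24% = 100% of Stratus, so Astrid controls Stratus.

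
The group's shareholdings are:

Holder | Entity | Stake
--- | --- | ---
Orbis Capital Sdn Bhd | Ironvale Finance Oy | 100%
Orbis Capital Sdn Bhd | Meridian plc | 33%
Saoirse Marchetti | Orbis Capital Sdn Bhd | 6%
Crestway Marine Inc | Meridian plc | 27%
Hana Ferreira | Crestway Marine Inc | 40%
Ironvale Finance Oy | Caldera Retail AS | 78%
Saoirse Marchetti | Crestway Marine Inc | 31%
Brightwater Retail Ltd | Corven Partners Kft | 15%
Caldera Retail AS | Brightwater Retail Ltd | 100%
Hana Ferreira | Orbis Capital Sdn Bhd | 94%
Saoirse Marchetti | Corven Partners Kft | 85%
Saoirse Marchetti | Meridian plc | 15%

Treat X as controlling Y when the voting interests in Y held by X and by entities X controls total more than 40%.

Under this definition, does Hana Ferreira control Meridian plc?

No

Hana holds 94% of Orbis, so Hana controls Orbis.
Orbis holds 100% of Ironvale, so Hana controls Ironvale.
Ironvale holds 78% of Caldera, so Hana controls Caldera.
Caldera holds 100% of Brightwater, so Hana controls Brightwater.
In Meridian, Hana's side holds only 33%, not > 40%.
So Hana does not control Meridian.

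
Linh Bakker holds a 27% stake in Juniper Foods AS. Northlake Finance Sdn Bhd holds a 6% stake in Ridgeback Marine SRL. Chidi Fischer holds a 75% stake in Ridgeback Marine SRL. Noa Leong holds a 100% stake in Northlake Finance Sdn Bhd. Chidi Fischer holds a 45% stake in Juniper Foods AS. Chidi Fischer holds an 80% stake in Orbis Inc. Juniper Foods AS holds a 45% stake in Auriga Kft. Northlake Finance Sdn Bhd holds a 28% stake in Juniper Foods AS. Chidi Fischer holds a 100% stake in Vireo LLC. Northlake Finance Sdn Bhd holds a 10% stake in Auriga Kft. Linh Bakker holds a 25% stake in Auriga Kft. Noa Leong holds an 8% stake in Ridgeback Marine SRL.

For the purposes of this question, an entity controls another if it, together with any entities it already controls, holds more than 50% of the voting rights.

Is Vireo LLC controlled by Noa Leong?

No

Noa holds 100% of Northlake, so Noa controls Northlake.
Neither Noa nor any entity Noa controls holds any voting interest in Vireo.
So Noa does not control Vireo.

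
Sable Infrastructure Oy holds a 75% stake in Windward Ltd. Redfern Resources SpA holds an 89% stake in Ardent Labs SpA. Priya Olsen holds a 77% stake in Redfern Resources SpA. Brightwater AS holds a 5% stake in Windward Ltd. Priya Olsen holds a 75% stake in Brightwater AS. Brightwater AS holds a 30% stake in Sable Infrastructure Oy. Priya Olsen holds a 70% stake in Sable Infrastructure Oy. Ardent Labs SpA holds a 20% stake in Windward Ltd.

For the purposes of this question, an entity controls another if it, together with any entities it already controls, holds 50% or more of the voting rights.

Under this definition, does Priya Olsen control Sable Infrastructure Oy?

Yes

Priya holds 75% of Brightwater, so Priya controls Brightwater.
Brightwater and Priya together hold 30% + 70% = 100% of Sable, so Priya controls Sable.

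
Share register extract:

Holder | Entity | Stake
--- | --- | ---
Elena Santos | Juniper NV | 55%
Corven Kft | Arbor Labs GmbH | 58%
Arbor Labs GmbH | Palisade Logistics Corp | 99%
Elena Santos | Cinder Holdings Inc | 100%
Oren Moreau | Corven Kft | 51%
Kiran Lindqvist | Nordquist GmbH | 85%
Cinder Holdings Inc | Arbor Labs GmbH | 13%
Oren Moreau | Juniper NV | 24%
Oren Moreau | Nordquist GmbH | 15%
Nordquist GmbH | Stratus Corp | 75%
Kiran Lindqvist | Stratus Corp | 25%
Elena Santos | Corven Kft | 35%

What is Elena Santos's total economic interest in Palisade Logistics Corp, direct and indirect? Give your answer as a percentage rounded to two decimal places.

32.97%

Elena reaches Palisade along 2 paths.
Via Corven → Arbor: 35% × 58% × 99% = 20.097%.
Via Cinder → Arbor: 100% × 13% × 99% = 12.87%.
Total: 20.097% + 12.87% = 32.967%.
Rounded: 32.97%.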